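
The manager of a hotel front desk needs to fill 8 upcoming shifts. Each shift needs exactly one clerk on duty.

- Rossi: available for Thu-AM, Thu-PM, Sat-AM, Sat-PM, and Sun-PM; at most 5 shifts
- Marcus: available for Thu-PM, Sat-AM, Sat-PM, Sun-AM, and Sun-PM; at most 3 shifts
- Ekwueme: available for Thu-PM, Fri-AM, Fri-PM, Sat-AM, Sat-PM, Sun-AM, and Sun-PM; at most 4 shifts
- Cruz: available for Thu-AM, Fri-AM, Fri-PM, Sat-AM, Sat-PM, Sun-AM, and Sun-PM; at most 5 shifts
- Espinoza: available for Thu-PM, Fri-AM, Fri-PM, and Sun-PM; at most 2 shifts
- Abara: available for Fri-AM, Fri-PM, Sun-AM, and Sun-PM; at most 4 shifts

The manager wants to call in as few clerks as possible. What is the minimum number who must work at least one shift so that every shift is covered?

2

8 slots to fill and no one can take more than 5, so at least ⌈8/5⌉ = 2 clerks are needed.
Rossi and Ekwueme alone can cover everything: Thu-AM→Rossi, Thu-PM→Rossi, Fri-AM→Ekwueme, Fri-PM→Ekwueme, Sat-AM→Rossi, Sat-PM→Rossi, Sun-AM→Ekwueme, Sun-PM→Rossi.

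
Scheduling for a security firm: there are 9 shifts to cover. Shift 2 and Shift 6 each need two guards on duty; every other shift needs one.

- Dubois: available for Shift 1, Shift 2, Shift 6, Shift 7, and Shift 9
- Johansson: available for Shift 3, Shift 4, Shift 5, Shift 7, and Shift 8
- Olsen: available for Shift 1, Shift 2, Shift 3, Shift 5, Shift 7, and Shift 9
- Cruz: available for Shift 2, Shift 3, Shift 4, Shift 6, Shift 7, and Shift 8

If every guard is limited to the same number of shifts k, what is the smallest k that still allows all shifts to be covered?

3

With 4 guards and 11 worker-slots to fill, someone must work at least ⌈11/4⌉ = 3 shifts, so k ≥ 3.
k = 3 works: Shift 1→Dubois, Shift 2→Olsen+Cruz, Shift 3→Olsen, Shift 4→Johansson, Shift 5→Johansson, Shift 6→Dubois+Cruz, Shift 7→Olsen, Shift 8→Johansson, Shift 9→Dubois.
Loads: Dubois 3, Johansson 3, Olsen 3, Cruz 2 — all ≤ 3.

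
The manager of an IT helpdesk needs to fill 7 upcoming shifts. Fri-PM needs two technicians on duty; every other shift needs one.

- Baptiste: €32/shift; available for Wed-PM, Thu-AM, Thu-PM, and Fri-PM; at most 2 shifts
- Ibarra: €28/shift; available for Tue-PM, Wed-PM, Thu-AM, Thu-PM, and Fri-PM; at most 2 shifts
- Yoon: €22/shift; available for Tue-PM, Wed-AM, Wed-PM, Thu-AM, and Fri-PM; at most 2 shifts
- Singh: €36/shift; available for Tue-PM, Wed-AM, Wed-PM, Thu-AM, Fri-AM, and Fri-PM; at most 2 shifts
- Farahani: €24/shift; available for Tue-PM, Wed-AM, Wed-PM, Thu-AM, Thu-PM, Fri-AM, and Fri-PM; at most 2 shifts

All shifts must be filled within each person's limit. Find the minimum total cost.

€212

Picking the cheapest available technician for each shift independently would cost €182, but that ignores the shift limits.
An optimal schedule: Tue-PM→Yoon, Wed-AM→Yoon, Wed-PM→Ibarra, Thu-AM→Baptiste, Thu-PM→Farahani, Fri-AM→Farahani, Fri-PM→Ibarra+Baptiste.
Total: 22 + 22 + 28 + 32 + 24 + 24 + 28 + 32 = €212.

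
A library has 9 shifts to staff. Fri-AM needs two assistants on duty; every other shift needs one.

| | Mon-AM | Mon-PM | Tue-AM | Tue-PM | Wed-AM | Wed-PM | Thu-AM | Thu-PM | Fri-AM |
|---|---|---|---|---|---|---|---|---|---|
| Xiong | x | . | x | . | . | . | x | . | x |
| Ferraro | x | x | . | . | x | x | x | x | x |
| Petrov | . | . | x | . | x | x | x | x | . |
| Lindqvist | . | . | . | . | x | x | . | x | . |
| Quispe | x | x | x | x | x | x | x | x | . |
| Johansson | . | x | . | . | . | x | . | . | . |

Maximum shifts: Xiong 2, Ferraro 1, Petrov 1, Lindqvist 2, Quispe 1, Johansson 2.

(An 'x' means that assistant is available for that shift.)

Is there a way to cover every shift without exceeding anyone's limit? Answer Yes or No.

No

Shifts {Mon-AM, Tue-AM, Tue-PM, Thu-AM, Fri-AM} need 6 worker-slots in total, but the assistants available for any of those shifts (Xiong, Ferraro, Petrov, and Quispe) can supply at most 5 among them. So no valid schedule exists.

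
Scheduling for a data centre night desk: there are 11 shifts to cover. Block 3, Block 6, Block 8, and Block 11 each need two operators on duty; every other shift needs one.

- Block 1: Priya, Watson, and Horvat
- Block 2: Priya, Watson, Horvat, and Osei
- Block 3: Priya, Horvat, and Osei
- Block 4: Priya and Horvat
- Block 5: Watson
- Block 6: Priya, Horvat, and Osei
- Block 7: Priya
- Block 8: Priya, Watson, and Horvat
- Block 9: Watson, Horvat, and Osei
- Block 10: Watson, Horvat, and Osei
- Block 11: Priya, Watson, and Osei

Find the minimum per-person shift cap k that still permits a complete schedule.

4

With 4 operators and 15 worker-slots to fill, someone must work at least ⌈15/4⌉ = 4 shifts, so k ≥ 4.
k = 4 works: Block 1→Priya, Block 2→Osei, Block 3→Priya+Horvat, Block 4→Priya, Block 5→Watson, Block 6→Horvat+Osei, Block 7→Priya, Block 8→Watson+Horvat, Block 9→Watson, Block 10→Horvat, Block 11→Watson+Osei.
Loads: Priya 4, Watson 4, Horvat 4, Osei 3 — all ≤ 4.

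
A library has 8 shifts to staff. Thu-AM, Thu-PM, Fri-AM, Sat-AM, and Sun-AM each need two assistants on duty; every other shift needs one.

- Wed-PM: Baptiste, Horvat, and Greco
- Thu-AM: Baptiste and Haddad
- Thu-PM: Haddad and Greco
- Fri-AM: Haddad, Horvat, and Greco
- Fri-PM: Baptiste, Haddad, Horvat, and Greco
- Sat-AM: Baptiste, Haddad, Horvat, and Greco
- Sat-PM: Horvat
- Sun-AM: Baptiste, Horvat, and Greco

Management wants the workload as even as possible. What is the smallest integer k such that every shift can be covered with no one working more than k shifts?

With 4 assistants and 13 worker-slots to fill, someone must work at least ⌈13/4⌉ = 4 shifts, so k ≥ 4.
k = 4 works: Wed-PM→Baptiste, Thu-AM→Baptiste+Haddad, Thu-PM→Haddad+Greco, Fri-AM→Haddad+Horvat, Fri-PM→Baptiste, Sat-AM→Haddad+Horvat, Sat-PM→Horvat, Sun-AM→Baptiste+Horvat.
Loads: Baptiste 4, Haddad 4, Horvat 4, Greco 1 — all ≤ 4.

4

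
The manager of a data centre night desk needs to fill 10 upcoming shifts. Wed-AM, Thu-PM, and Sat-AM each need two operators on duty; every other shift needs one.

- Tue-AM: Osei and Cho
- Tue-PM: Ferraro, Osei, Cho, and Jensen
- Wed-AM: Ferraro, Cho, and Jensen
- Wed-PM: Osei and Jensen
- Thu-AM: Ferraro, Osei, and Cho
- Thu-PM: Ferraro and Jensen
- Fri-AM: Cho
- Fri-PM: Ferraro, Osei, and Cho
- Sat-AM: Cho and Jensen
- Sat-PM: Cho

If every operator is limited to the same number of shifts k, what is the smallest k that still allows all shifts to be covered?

4

With 4 operators and 13 worker-slots to fill, someone must work at least ⌈13/4⌉ = 4 shifts, so k ≥ 4.
k = 4 works: Tue-AM→Osei, Tue-PM→Osei, Wed-AM→Ferraro+Cho, Wed-PM→Osei, Thu-AM→Ferraro, Thu-PM→Ferraro+Jensen, Fri-AM→Cho, Fri-PM→Ferraro, Sat-AM→Cho+Jensen, Sat-PM→Cho.
Loads: Ferraro 4, Osei 3, Cho 4, Jensen 2 — all ≤ 4.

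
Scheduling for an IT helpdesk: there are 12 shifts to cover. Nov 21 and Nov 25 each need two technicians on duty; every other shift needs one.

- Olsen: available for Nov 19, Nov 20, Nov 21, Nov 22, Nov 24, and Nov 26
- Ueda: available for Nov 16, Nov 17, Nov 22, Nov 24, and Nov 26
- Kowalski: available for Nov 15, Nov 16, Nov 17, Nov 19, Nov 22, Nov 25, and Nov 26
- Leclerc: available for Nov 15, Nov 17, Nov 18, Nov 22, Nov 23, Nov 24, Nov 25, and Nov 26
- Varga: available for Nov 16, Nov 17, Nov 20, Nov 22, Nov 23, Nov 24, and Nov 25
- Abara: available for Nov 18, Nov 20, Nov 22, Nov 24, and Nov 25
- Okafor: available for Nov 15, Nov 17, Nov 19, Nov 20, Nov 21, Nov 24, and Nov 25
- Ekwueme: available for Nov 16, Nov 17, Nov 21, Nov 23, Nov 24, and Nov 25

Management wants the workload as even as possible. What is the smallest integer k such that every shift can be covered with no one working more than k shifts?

2

With 8 technicians and 14 worker-slots to fill, someone must work at least ⌈14/8⌉ = 2 shifts, so k ≥ 2.
k = 2 works: Nov 15→Kowalski, Nov 16→Ueda, Nov 17→Kowalski, Nov 18→Leclerc, Nov 19→Olsen, Nov 20→Varga, Nov 21→Olsen+Okafor, Nov 22→Varga, Nov 23→Leclerc, Nov 24→Abara, Nov 25→Abara+Okafor, Nov 26→Ueda.
Loads: Olsen 2, Ueda 2, Kowalski 2, Leclerc 2, Varga 2, Abara 2, Okafor 2, Ekwueme 0 — all ≤ 2.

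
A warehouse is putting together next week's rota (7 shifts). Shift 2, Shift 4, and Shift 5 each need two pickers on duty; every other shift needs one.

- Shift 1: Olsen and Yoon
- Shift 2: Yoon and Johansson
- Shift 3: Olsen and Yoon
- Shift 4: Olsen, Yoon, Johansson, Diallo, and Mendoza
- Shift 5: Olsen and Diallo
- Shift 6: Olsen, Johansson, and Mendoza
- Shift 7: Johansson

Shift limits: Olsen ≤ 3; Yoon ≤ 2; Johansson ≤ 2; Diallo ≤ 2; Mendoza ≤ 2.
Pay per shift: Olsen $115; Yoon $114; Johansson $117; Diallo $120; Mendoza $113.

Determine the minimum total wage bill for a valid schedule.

$1153

Shift 2 can only be covered by Yoon and Johansson, so that assignment is forced.
Shift 5 can only be covered by Olsen and Diallo, so that assignment is forced.
Shift 7 can only be covered by Johansson, so that assignment is forced.
Picking the cheapest available picker for each shift independently would cost $1151, but that ignores the shift limits.
An optimal schedule: Shift 1→Yoon, Shift 2→Yoon+Johansson, Shift 3→Olsen, Shift 4→Mendoza+Olsen, Shift 5→Olsen+Diallo, Shift 6→Mendoza, Shift 7→Johansson.
Total: 114 + 114 + 117 + 115 + 113 + 115 + 115 + 120 + 113 + 117 = $1153.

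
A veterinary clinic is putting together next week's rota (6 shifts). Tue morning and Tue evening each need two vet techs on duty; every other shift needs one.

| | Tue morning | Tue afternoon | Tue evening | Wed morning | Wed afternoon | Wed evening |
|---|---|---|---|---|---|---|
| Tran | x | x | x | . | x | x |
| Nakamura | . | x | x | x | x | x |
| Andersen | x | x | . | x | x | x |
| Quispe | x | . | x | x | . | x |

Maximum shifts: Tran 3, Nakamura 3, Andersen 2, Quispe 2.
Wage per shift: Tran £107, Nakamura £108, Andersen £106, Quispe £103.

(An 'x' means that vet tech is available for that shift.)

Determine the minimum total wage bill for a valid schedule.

Picking the cheapest available vet tech for each shift independently would cost £837, but that ignores the shift limits.
An optimal schedule: Tue morning→Quispe+Andersen, Tue afternoon→Andersen, Tue evening→Quispe+Tran, Wed morning→Nakamura, Wed afternoon→Tran, Wed evening→Tran.
Total: 103 + 106 + 106 + 103 + 107 + 108 + 107 + 107 = £847.

£847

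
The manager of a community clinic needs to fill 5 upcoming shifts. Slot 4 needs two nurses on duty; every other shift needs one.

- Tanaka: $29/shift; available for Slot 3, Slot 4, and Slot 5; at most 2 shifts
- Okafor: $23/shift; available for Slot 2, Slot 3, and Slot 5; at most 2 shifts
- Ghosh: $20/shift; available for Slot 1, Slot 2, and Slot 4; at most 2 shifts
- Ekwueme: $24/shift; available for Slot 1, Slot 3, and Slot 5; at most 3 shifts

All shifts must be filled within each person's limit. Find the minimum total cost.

$139

Slot 4 can only be covered by Tanaka and Ghosh, so that assignment is forced.
Picking the cheapest available nurse for each shift independently would cost $135, but that ignores the shift limits.
An optimal schedule: Slot 1→Ghosh, Slot 2→Okafor, Slot 3→Okafor, Slot 4→Ghosh+Tanaka, Slot 5→Ekwueme.
Total: 20 + 23 + 23 + 20 + 29 + 24 = $139.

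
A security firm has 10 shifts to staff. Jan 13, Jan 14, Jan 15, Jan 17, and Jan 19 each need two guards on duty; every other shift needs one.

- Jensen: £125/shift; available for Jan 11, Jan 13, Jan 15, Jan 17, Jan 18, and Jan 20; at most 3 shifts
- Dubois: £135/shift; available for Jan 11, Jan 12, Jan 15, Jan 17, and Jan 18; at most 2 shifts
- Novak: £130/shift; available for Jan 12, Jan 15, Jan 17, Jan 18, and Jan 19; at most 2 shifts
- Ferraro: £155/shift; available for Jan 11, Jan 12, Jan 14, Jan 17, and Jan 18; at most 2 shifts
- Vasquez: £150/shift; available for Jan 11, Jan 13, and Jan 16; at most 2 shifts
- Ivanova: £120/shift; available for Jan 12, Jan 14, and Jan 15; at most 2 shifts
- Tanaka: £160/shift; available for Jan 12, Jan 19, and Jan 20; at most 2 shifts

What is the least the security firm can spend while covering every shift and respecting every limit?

Jan 13 can only be covered by Jensen and Vasquez, so that assignment is forced.
Jan 14 can only be covered by Ferraro and Ivanova, so that assignment is forced.
Jan 16 can only be covered by Vasquez, so that assignment is forced.
Picking the cheapest available guard for each shift independently would cost £1985, but that ignores the shift limits.
An optimal schedule: Jan 11→Jensen, Jan 12→Tanaka, Jan 13→Jensen+Vasquez, Jan 14→Ferraro+Ivanova, Jan 15→Dubois+Ivanova, Jan 16→Vasquez, Jan 17→Novak+Ferraro, Jan 18→Dubois, Jan 19→Novak+Tanaka, Jan 20→Jensen.
Total: 125 + 160 + 125 + 150 + 155 + 120 + 135 + 120 + 150 + 130 + 155 + 135 + 130 + 160 + 125 = £2075.

£2075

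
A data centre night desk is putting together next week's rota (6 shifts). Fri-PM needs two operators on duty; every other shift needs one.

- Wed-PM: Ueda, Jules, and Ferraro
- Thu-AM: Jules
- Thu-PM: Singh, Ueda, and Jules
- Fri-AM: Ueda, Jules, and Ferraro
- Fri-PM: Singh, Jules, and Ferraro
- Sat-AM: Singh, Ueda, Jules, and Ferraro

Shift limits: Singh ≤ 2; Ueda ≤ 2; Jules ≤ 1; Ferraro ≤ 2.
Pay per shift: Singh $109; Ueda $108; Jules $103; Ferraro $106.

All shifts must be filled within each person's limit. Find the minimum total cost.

$749

Thu-AM can only be covered by Jules, so that assignment is forced.
Picking the cheapest available operator for each shift independently would cost $724, but that ignores the shift limits.
An optimal schedule: Wed-PM→Ueda, Thu-AM→Jules, Thu-PM→Singh, Fri-AM→Ueda, Fri-PM→Singh+Ferraro, Sat-AM→Ferraro.
Total: 108 + 103 + 109 + 108 + 109 + 106 + 106 = $749.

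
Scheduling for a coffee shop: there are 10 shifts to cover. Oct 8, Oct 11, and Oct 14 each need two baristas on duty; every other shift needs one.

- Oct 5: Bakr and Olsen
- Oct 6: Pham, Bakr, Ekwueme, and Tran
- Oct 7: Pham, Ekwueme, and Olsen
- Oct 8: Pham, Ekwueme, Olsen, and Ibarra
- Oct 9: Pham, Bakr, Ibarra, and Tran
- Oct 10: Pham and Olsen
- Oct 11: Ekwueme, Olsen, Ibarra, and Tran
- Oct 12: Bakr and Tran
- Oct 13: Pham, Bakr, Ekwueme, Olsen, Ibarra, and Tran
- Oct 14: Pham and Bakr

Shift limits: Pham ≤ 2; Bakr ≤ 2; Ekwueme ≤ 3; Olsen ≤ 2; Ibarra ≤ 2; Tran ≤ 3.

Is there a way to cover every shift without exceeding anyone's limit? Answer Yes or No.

Yes

Oct 14 can only be covered by Pham and Bakr, so that assignment is forced.
One valid schedule: Oct 5→Bakr, Oct 6→Ekwueme, Oct 7→Ekwueme, Oct 8→Ekwueme+Olsen, Oct 9→Ibarra, Oct 10→Pham, Oct 11→Olsen+Ibarra, Oct 12→Tran, Oct 13→Tran, Oct 14→Pham+Bakr.
Loads: Pham 2/2, Bakr 2/2, Ekwueme 3/3, Olsen 2/2, Ibarra 2/2, Tran 2/3 — all within limits.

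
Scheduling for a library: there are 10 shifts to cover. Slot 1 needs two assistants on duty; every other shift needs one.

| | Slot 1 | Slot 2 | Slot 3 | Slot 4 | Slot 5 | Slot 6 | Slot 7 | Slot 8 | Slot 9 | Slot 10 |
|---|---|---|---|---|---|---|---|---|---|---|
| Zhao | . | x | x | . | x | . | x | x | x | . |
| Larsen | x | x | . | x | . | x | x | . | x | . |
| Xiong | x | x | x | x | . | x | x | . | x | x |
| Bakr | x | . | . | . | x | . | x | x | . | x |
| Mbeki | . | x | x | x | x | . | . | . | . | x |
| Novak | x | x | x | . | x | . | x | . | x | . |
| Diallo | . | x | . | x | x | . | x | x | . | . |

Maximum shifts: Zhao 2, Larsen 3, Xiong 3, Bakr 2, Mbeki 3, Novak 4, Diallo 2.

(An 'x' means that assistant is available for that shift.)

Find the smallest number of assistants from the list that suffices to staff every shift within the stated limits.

4

11 slots to fill and no one can take more than 4, so at least ⌈11/4⌉ = 3 assistants are needed.
Any 3 assistants together have capacity at most 4+3+3 = 10 < 11 slots, so 3 can never suffice.
Zhao, Larsen, Xiong, and Mbeki alone can cover everything: Slot 1→Larsen+Xiong, Slot 2→Mbeki, Slot 3→Mbeki, Slot 4→Mbeki, Slot 5→Zhao, Slot 6→Larsen, Slot 7→Larsen, Slot 8→Zhao, Slot 9→Xiong, Slot 10→Xiong.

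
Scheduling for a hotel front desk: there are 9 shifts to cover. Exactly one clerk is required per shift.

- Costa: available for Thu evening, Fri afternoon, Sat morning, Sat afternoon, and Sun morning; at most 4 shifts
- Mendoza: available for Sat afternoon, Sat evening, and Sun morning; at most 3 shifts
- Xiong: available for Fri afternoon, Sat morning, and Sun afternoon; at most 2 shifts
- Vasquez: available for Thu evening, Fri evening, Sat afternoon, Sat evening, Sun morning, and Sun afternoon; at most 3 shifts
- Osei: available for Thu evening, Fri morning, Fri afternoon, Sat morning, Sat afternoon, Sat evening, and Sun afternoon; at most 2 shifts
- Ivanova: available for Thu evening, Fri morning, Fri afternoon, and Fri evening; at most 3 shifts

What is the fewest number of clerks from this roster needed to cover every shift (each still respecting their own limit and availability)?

3

9 slots to fill and no one can take more than 4, so at least ⌈9/4⌉ = 3 clerks are needed.
Costa, Vasquez, and Osei alone can cover everything: Thu evening→Costa, Fri morning→Osei, Fri afternoon→Costa, Fri evening→Vasquez, Sat morning→Costa, Sat afternoon→Osei, Sat evening→Vasquez, Sun morning→Costa, Sun afternoon→Vasquez.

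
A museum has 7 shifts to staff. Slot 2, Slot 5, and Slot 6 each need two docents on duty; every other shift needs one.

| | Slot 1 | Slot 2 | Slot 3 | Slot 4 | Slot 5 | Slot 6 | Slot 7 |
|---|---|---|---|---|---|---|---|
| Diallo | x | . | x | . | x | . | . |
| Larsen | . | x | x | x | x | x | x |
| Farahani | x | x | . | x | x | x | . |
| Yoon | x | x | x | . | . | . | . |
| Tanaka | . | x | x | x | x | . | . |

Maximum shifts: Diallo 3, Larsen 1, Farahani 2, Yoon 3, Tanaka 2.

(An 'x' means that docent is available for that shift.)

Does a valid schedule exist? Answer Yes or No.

Total capacity is 11 and 10 slots are needed, so capacity alone doesn't rule it out.
Shifts {Slot 6, Slot 7} need 3 worker-slots in total, but the docents available for any of those shifts (Larsen and Farahani) can supply at most 2 among them. So no valid schedule exists.

No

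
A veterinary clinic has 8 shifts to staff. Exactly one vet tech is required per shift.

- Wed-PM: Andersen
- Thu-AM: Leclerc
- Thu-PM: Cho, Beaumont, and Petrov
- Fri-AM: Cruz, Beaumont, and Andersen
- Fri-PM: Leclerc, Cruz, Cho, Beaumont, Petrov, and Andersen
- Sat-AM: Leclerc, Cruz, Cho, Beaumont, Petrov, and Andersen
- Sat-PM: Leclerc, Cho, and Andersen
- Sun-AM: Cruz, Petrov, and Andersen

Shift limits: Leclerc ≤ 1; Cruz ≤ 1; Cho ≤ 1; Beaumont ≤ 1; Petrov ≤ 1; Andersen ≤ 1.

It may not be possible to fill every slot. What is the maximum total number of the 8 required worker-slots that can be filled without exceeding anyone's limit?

Total capacity across all vet techs is 1+1+1+1+1+1 = 6, and 8 slots are needed, so at most 6 can be filled.
An assignment achieving 6: Wed-PM→Andersen, Thu-AM→Leclerc, Thu-PM→Cho, Fri-AM→Cruz, Fri-PM→Beaumont, Sun-AM→Petrov.
Loads: Leclerc 1/1, Cruz 1/1, Cho 1/1, Beaumont 1/1, Petrov 1/1, Andersen 1/1.

6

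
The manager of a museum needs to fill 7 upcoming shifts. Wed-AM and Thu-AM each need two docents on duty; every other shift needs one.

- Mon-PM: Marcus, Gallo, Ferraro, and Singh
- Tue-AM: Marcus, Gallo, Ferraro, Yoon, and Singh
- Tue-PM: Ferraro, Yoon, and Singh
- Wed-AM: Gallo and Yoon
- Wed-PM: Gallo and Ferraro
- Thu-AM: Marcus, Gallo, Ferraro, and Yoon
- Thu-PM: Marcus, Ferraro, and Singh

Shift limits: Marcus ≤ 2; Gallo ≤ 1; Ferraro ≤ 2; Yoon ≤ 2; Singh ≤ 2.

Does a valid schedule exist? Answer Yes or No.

Yes

Wed-AM can only be covered by Gallo and Yoon, so that assignment is forced.
One valid schedule: Mon-PM→Singh, Tue-AM→Singh, Tue-PM→Ferraro, Wed-AM→Gallo+Yoon, Wed-PM→Ferraro, Thu-AM→Marcus+Yoon, Thu-PM→Marcus.
Loads: Marcus 2/2, Gallo 1/1, Ferraro 2/2, Yoon 2/2, Singh 2/2 — all within limits.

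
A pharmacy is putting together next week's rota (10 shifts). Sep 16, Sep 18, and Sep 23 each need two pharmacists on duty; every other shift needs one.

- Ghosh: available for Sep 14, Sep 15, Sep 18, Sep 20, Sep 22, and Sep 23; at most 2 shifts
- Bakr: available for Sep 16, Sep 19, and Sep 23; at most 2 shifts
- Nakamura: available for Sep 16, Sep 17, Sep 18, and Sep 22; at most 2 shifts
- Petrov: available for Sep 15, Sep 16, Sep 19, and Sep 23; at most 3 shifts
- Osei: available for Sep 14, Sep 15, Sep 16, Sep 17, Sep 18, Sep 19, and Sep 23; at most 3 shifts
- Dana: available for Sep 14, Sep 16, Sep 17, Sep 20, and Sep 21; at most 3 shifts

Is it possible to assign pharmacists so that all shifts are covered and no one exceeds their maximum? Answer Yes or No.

Yes

Sep 21 can only be covered by Dana, so that assignment is forced.
One valid schedule: Sep 14→Osei, Sep 15→Petrov, Sep 16→Petrov+Osei, Sep 17→Nakamura, Sep 18→Nakamura+Osei, Sep 19→Bakr, Sep 20→Ghosh, Sep 21→Dana, Sep 22→Ghosh, Sep 23→Bakr+Petrov.
Loads: Ghosh 2/2, Bakr 2/2, Nakamura 2/2, Petrov 3/3, Osei 3/3, Dana 1/3 — all within limits.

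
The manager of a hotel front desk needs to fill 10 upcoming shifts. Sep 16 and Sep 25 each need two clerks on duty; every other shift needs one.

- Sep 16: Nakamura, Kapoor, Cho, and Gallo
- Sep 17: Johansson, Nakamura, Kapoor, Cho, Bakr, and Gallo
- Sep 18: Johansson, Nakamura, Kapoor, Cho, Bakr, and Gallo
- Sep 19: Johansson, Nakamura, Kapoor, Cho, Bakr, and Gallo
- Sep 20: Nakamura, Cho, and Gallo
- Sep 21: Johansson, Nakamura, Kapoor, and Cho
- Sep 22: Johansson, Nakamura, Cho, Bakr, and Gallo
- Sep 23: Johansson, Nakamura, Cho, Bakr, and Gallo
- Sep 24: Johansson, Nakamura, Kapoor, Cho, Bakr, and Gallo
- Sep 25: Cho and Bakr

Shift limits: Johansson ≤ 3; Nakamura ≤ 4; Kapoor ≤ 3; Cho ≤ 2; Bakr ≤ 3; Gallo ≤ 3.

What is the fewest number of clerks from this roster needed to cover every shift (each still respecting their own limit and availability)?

4

12 slots to fill and no one can take more than 4, so at least ⌈12/4⌉ = 3 clerks are needed.
Any 3 clerks together have capacity at most 4+3+3 = 10 < 12 slots, so 3 can never suffice.
Johansson, Nakamura, Cho, and Bakr alone can cover everything: Sep 16→Nakamura+Cho, Sep 17→Johansson, Sep 18→Johansson, Sep 19→Nakamura, Sep 20→Nakamura, Sep 21→Johansson, Sep 22→Nakamura, Sep 23→Bakr, Sep 24→Bakr, Sep 25→Cho+Bakr.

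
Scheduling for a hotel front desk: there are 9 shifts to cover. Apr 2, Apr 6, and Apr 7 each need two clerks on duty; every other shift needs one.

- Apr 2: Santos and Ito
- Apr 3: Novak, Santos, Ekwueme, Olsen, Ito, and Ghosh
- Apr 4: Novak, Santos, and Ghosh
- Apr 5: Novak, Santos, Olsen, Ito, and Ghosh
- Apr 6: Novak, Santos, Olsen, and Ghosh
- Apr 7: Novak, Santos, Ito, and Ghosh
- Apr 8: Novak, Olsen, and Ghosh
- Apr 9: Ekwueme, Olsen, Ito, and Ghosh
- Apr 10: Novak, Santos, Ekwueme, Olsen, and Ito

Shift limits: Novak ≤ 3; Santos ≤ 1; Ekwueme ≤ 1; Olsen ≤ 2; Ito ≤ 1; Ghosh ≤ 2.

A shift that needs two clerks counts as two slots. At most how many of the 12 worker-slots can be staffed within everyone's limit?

10

Total capacity across all clerks is 3+1+1+2+1+2 = 10, and 12 slots are needed, so at most 10 can be filled.
An assignment achieving 10: Apr 2→Santos+Ito, Apr 3→Ghosh, Apr 4→Novak, Apr 5→Olsen, Apr 6→Novak+Olsen, Apr 7→Ghosh, Apr 8→Novak, Apr 9→Ekwueme.
Loads: Novak 3/3, Santos 1/1, Ekwueme 1/1, Olsen 2/2, Ito 1/1, Ghosh 2/2.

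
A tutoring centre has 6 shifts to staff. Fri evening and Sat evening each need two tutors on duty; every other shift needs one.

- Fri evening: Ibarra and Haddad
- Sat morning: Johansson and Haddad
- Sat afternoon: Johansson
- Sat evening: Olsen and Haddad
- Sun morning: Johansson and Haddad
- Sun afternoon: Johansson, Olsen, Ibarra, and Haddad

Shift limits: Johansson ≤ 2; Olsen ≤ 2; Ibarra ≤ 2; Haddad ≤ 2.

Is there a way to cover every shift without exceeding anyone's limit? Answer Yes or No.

Total capacity is 8 and 8 slots are needed, so capacity alone doesn't rule it out.
Shifts {Fri evening, Sat morning, Sat afternoon, Sat evening, Sun morning} need 7 worker-slots in total, but the tutors available for any of those shifts (Johansson, Olsen, Ibarra, and Haddad) can supply at most 6 among them. So no valid schedule exists.

No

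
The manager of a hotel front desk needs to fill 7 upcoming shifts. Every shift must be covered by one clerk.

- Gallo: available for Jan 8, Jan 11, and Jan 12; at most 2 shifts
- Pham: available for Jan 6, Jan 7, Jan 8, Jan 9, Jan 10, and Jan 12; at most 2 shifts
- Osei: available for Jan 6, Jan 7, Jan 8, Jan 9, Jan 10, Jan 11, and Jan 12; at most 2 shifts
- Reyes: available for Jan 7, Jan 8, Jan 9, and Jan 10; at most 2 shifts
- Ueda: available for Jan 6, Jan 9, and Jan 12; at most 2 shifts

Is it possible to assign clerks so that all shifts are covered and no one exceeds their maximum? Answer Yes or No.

One valid schedule: Jan 6→Pham, Jan 7→Pham, Jan 8→Gallo, Jan 9→Osei, Jan 10→Osei, Jan 11→Gallo, Jan 12→Ueda.
Loads: Gallo 2/2, Pham 2/2, Osei 2/2, Reyes 0/2, Ueda 1/2 — all within limits.

Yes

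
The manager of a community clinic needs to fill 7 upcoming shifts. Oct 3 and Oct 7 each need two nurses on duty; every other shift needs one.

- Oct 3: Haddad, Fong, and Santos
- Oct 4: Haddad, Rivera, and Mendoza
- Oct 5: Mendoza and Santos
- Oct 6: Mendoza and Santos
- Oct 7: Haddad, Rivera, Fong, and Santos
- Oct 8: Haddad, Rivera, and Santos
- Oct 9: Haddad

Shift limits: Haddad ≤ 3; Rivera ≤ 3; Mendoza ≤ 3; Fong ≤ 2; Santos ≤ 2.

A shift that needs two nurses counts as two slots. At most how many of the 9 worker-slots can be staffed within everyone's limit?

Total capacity across all nurses is 3+3+3+2+2 = 13, and 9 slots are needed, so at most 9 can be filled.
An assignment achieving 9: Oct 3→Haddad+Fong, Oct 4→Haddad, Oct 5→Mendoza, Oct 6→Mendoza, Oct 7→Rivera+Fong, Oct 8→Rivera, Oct 9→Haddad.
Loads: Haddad 3/3, Rivera 2/3, Mendoza 2/3, Fong 2/2, Santos 0/2.

9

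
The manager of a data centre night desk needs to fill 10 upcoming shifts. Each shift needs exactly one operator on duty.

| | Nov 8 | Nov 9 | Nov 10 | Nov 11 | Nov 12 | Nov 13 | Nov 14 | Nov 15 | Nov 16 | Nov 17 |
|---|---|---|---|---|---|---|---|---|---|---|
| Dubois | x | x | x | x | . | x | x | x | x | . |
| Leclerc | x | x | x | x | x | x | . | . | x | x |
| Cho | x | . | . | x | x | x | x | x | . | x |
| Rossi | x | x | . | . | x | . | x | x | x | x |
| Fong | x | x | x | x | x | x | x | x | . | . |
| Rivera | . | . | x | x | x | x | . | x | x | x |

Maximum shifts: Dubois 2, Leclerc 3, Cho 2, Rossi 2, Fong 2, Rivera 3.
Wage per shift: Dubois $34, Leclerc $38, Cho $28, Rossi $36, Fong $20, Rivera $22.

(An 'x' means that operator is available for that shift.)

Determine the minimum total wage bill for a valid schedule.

$266

Picking the cheapest available operator for each shift independently would cost $204, but that ignores the shift limits.
An optimal schedule: Nov 8→Cho, Nov 9→Fong, Nov 10→Fong, Nov 11→Rivera, Nov 12→Rossi, Nov 13→Dubois, Nov 14→Cho, Nov 15→Dubois, Nov 16→Rivera, Nov 17→Rivera.
Total: 28 + 20 + 20 + 22 + 36 + 34 + 28 + 34 + 22 + 22 = $266.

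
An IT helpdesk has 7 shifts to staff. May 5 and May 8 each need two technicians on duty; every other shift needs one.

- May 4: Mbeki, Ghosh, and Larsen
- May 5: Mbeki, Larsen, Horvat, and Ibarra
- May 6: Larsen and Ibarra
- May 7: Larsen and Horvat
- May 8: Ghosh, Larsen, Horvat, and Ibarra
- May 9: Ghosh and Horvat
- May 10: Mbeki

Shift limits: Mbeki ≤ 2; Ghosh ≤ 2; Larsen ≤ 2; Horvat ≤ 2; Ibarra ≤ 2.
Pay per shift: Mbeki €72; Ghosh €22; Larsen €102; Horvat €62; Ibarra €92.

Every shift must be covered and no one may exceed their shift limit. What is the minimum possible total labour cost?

€598

May 10 can only be covered by Mbeki, so that assignment is forced.
Picking the cheapest available technician for each shift independently would cost €488, but that ignores the shift limits.
An optimal schedule: May 4→Ghosh, May 5→Horvat+Mbeki, May 6→Ibarra, May 7→Horvat, May 8→Ibarra+Larsen, May 9→Ghosh, May 10→Mbeki.
Total: 22 + 62 + 72 + 92 + 62 + 92 + 102 + 22 + 72 = €598.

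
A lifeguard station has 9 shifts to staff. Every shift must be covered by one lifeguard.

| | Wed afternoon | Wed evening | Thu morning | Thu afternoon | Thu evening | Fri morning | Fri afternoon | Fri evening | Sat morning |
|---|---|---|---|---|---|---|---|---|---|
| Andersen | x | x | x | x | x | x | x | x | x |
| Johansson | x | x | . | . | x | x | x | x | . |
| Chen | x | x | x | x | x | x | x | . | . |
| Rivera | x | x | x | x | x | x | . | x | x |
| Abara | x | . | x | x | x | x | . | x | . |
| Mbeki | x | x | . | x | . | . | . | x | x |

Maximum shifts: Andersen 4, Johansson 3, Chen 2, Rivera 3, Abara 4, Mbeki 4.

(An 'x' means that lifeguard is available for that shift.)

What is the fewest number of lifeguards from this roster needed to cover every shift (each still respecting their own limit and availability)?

3

9 slots to fill and no one can take more than 4, so at least ⌈9/4⌉ = 3 lifeguards are needed.
Andersen, Johansson, and Chen alone can cover everything: Wed afternoon→Johansson, Wed evening→Johansson, Thu morning→Andersen, Thu afternoon→Andersen, Thu evening→Johansson, Fri morning→Chen, Fri afternoon→Chen, Fri evening→Andersen, Sat morning→Andersen.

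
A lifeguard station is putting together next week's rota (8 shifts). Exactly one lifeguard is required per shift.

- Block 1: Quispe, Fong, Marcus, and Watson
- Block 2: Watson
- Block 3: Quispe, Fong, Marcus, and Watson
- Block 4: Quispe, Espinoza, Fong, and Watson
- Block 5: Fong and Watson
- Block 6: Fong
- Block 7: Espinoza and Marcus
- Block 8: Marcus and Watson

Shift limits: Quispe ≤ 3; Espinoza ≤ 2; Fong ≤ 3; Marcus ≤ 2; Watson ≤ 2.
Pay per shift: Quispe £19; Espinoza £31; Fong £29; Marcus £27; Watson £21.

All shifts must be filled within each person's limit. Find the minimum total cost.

£182

Block 2 can only be covered by Watson, so that assignment is forced.
Block 6 can only be covered by Fong, so that assignment is forced.
Picking the cheapest available lifeguard for each shift independently would cost £176, but that ignores the shift limits.
An optimal schedule: Block 1→Quispe, Block 2→Watson, Block 3→Quispe, Block 4→Quispe, Block 5→Watson, Block 6→Fong, Block 7→Marcus, Block 8→Marcus.
Total: 19 + 21 + 19 + 19 + 21 + 29 + 27 + 27 = £182.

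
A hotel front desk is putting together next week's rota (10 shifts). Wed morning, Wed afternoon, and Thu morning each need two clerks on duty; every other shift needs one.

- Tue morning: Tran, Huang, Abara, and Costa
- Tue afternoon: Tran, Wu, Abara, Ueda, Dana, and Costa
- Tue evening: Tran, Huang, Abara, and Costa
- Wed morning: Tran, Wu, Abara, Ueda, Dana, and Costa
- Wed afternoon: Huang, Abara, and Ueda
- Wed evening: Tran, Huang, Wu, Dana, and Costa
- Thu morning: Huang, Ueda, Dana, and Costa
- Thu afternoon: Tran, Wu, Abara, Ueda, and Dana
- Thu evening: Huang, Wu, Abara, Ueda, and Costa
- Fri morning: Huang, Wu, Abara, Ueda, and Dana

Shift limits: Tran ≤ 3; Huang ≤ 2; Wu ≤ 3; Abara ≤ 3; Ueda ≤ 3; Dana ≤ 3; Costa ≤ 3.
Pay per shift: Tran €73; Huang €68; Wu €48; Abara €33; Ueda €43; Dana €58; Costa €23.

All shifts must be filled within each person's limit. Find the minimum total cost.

€499

Picking the cheapest available clerk for each shift independently would cost €379, but that ignores the shift limits.
An optimal schedule: Tue morning→Costa, Tue afternoon→Wu, Tue evening→Costa, Wed morning→Ueda+Wu, Wed afternoon→Abara+Ueda, Wed evening→Costa, Thu morning→Ueda+Dana, Thu afternoon→Abara, Thu evening→Abara, Fri morning→Wu.
Total: 23 + 48 + 23 + 43 + 48 + 33 + 43 + 23 + 43 + 58 + 33 + 33 + 48 = €499.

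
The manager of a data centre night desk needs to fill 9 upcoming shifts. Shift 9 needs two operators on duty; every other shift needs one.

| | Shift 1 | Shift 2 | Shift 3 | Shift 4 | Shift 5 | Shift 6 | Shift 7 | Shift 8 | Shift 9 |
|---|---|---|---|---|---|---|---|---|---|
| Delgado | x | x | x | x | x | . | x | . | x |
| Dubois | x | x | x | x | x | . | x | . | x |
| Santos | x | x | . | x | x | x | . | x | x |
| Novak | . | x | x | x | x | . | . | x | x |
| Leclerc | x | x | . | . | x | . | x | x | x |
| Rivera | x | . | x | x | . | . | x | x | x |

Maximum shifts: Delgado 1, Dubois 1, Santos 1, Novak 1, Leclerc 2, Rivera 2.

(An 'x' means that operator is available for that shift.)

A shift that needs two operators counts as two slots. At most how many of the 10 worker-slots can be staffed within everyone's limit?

8

Total capacity across all operators is 1+1+1+1+2+2 = 8, and 10 slots are needed, so at most 8 can be filled.
An assignment achieving 8: Shift 1→Leclerc, Shift 2→Leclerc, Shift 3→Delgado, Shift 4→Rivera, Shift 6→Santos, Shift 7→Dubois, Shift 8→Novak, Shift 9→Rivera.
Loads: Delgado 1/1, Dubois 1/1, Santos 1/1, Novak 1/1, Leclerc 2/2, Rivera 2/2.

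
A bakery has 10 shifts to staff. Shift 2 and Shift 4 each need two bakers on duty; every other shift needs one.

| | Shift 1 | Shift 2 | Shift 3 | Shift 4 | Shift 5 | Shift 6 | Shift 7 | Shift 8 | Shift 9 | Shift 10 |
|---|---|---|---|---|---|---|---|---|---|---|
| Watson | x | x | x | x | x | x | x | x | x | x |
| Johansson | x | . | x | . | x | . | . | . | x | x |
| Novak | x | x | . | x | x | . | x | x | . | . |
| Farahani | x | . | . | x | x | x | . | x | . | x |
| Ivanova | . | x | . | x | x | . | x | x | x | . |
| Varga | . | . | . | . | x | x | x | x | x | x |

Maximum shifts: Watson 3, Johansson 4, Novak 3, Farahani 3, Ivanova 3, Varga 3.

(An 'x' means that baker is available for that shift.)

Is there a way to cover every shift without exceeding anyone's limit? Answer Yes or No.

Yes

One valid schedule: Shift 1→Johansson, Shift 2→Watson+Novak, Shift 3→Watson, Shift 4→Farahani+Ivanova, Shift 5→Johansson, Shift 6→Watson, Shift 7→Novak, Shift 8→Novak, Shift 9→Johansson, Shift 10→Johansson.
Loads: Watson 3/3, Johansson 4/4, Novak 3/3, Farahani 1/3, Ivanova 1/3, Varga 0/3 — all within limits.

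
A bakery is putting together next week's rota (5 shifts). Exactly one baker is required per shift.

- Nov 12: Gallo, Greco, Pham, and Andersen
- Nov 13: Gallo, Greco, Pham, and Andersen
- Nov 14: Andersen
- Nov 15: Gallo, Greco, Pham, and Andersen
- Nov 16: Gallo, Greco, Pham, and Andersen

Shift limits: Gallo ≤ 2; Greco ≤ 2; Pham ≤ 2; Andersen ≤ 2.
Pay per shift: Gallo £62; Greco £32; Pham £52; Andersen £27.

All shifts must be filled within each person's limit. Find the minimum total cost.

Nov 14 can only be covered by Andersen, so that assignment is forced.
Picking the cheapest available baker for each shift independently would cost £135, but that ignores the shift limits.
An optimal schedule: Nov 12→Andersen, Nov 13→Greco, Nov 14→Andersen, Nov 15→Greco, Nov 16→Pham.
Total: 27 + 32 + 27 + 32 + 52 = £170.

£170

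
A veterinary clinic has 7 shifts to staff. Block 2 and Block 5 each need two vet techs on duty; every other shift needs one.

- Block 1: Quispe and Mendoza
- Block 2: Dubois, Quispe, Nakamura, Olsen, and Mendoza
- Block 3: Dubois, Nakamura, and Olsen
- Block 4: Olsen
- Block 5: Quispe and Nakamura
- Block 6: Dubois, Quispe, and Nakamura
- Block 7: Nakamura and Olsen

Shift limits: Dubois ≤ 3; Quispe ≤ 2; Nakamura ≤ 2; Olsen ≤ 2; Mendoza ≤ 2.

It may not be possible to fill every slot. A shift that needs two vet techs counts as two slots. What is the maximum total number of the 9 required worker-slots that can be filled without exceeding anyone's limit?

9

Total capacity across all vet techs is 3+2+2+2+2 = 11, and 9 slots are needed, so at most 9 can be filled.
An assignment achieving 9: Block 1→Quispe, Block 2→Dubois+Olsen, Block 3→Dubois, Block 4→Olsen, Block 5→Quispe+Nakamura, Block 6→Dubois, Block 7→Nakamura.
Loads: Dubois 3/3, Quispe 2/2, Nakamura 2/2, Olsen 2/2, Mendoza 0/2.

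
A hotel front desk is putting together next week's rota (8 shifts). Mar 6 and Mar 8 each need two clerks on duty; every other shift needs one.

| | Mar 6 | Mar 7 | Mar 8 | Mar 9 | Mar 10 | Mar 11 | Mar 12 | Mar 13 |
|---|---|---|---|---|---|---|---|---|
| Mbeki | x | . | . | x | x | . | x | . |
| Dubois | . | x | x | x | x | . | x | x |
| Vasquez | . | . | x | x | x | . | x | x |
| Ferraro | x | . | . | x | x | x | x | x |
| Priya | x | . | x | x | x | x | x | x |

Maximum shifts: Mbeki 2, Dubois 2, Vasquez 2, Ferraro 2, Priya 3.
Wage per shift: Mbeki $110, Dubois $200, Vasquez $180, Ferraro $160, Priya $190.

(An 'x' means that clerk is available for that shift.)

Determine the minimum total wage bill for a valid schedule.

Mar 7 can only be covered by Dubois, so that assignment is forced.
Picking the cheapest available clerk for each shift independently would cost $1490, but that ignores the shift limits.
An optimal schedule: Mar 6→Mbeki+Ferraro, Mar 7→Dubois, Mar 8→Vasquez+Priya, Mar 9→Mbeki, Mar 10→Priya, Mar 11→Ferraro, Mar 12→Priya, Mar 13→Vasquez.
Total: 110 + 160 + 200 + 180 + 190 + 110 + 190 + 160 + 190 + 180 = $1670.

$1670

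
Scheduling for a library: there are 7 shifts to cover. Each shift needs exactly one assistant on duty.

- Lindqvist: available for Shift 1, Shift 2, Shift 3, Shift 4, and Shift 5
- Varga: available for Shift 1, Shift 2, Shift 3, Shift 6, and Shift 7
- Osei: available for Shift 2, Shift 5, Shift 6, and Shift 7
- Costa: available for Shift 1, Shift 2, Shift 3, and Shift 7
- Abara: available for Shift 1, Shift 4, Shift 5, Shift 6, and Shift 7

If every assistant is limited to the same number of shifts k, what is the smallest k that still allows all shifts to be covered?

2

With 5 assistants and 7 worker-slots to fill, someone must work at least ⌈7/5⌉ = 2 shifts, so k ≥ 2.
k = 2 works: Shift 1→Varga, Shift 2→Osei, Shift 3→Lindqvist, Shift 4→Lindqvist, Shift 5→Osei, Shift 6→Varga, Shift 7→Costa.
Loads: Lindqvist 2, Varga 2, Osei 2, Costa 1, Abara 0 — all ≤ 2.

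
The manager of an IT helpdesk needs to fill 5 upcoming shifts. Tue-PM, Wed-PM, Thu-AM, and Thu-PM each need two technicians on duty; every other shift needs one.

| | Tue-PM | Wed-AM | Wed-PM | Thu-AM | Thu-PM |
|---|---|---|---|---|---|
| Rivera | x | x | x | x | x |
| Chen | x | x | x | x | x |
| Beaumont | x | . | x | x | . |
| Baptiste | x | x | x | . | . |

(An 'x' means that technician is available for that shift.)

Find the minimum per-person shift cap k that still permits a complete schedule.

With 4 technicians and 9 worker-slots to fill, someone must work at least ⌈9/4⌉ = 3 shifts, so k ≥ 3.
k = 3 works: Tue-PM→Chen+Beaumont, Wed-AM→Rivera, Wed-PM→Beaumont+Baptiste, Thu-AM→Rivera+Chen, Thu-PM→Rivera+Chen.
Loads: Rivera 3, Chen 3, Beaumont 2, Baptiste 1 — all ≤ 3.

3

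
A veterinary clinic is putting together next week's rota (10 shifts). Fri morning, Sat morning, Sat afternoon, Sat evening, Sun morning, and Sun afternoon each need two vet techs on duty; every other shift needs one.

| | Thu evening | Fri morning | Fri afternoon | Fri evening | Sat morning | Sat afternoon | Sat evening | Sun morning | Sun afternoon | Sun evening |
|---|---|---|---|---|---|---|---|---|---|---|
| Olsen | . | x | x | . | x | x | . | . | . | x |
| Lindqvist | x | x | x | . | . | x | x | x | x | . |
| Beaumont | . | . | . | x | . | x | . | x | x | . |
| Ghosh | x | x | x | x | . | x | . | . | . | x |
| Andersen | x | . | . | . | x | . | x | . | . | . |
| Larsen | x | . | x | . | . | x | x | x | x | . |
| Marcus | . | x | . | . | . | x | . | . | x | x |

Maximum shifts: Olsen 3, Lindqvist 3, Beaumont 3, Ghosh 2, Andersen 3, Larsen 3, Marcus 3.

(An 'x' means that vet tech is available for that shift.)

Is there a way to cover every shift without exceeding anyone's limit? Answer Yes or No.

Yes

Sat morning can only be covered by Olsen and Andersen, so that assignment is forced.
One valid schedule: Thu evening→Lindqvist, Fri morning→Ghosh+Marcus, Fri afternoon→Olsen, Fri evening→Beaumont, Sat morning→Olsen+Andersen, Sat afternoon→Ghosh+Larsen, Sat evening→Lindqvist+Andersen, Sun morning→Lindqvist+Beaumont, Sun afternoon→Beaumont+Larsen, Sun evening→Olsen.
Loads: Olsen 3/3, Lindqvist 3/3, Beaumont 3/3, Ghosh 2/2, Andersen 2/3, Larsen 2/3, Marcus 1/3 — all within limits.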